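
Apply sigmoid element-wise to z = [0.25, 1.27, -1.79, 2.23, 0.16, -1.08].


σ(0.25) = 1/(1+e^-0.25) = 0.5622
σ(1.27) = 1/(1+e^-1.27) = 0.7807
σ(-1.79) = 1/(1+e^1.79) = 0.1431
σ(2.23) = 1/(1+e^-2.23) = 0.9029
σ(0.16) = 1/(1+e^-0.16) = 0.5399
σ(-1.08) = 1/(1+e^1.08) = 0.2535
result = [0.5622, 0.7807, 0.1431, 0.9029, 0.5399, 0.2535]

[0.5622, 0.7807, 0.1431, 0.9029, 0.5399, 0.2535]


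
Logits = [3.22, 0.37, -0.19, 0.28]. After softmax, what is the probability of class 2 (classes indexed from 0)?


Exponentials: e^3.22=25.0281, e^0.37=1.4477, e^-0.19=0.827, e^0.28=1.3231
Sum = 28.6259
Softmax = [0.8743, 0.0506, 0.0289, 0.0462]
p[2] = 0.827/28.6259 = 0.0289

0.0289


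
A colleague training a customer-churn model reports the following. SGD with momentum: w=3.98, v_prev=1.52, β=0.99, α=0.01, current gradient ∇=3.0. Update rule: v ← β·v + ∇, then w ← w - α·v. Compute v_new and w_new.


v_new = 0.99·1.52 + 3.0 = 1.5048 + 3.0 = 4.5048
w_new = 3.98 - 0.01·4.5048 = 3.98 - 0.045048 = 3.934952

v_new=4.5048, w_new=3.934952


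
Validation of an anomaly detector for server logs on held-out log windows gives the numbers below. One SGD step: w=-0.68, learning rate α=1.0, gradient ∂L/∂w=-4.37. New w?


w_new = w - α·∇
= -0.68 - 1.0·-4.37
= -0.68 + 4.37
= 3.69

3.69


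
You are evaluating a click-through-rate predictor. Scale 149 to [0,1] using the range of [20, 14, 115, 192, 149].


min=14, max=192
(149-14)/(192-14) = 135/178 = 0.7584

0.7584


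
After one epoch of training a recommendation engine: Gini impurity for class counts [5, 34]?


Probabilities: [5/39, 34/39] ≈ [0.1282, 0.8718]
Σpᵢ² = (25 + 1156)/39² = 1181/1521
Gini = 1 - Σpᵢ² = 1 - 1181/1521 = 0.2235

0.2235


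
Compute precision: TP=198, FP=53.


Precision = TP/(TP+FP)
= 198/(198+53)
= 198/251 = 78.88%

78.88%


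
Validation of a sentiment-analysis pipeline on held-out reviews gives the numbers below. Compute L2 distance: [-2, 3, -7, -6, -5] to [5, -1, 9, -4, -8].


d = √((-2-5)² + (3+ 1)² + (-7-9)² + (-6+ 4)² + (-5+ 8)²)
  = √(49 + 16 + 256 + 4 + 9)
  = √334 = 18.2757

18.2757


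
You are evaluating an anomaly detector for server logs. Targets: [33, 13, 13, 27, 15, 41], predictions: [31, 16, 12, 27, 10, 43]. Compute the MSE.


Squared errors: (33-31)²=4, (13-16)²=9, (13-12)²=1, (27-27)²=0, (15-10)²=25, (41-43)²=4
Sum = 43
MSE = 43/6 = 43/6

43/6


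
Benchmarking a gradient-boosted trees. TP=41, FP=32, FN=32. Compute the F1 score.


Precision = 41/73 = 0.5616
Recall = 41/73 = 0.5616
F1 = 2·P·R/(P+R) = 2·TP/(2·TP+FP+FN) = 82/(82+32+32) = 82/146 = 0.5616

0.5616


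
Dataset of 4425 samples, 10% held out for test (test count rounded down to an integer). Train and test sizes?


Test = ⌊4425·10/100⌋ = 442
Train = 4425 - 442 = 3983

Train: 3983, Test: 442


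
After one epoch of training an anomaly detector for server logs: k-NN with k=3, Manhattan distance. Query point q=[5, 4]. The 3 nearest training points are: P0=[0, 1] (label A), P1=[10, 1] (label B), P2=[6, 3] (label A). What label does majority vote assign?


d(q,P0) = 8  (label A)
d(q,P1) = 8  (label B)
d(q,P2) = 2  (label A)
Votes: A=2, B=1
Majority → A

A


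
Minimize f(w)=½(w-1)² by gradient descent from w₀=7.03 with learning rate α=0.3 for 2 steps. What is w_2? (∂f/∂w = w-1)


step 1: grad = 7.03-1 = 6.03; w = 7.03 - 0.3·(6.03) = 5.221
step 2: grad = 5.221-1 = 4.221; w = 5.221 - 0.3·(4.221) = 3.9547

3.9547


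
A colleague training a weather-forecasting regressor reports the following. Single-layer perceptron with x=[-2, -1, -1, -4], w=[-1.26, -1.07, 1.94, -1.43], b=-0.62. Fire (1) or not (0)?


z = (-2)·(-1.26) + (-1)·(-1.07) + (-1)·(1.94) + (-4)·(-1.43) - 0.62
  = 6.75
step(z) = 1 (z≥0)

1


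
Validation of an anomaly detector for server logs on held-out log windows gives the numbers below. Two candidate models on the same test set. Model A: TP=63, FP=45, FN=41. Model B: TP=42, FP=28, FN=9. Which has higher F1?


Model A: P=63/108=0.5833, R=63/104=0.6058, F1=2PR/(P+R)=2TP/(2TP+FP+FN)=126/212=0.5943
Model B: P=42/70=0.6, R=42/51=0.8235, F1=2PR/(P+R)=2TP/(2TP+FP+FN)=84/121=0.6942
0.5943 < 0.6942 → Model B

Model B


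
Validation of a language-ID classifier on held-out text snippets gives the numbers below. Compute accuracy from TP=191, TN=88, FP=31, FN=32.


Accuracy = (TP+TN)/(TP+TN+FP+FN)
= (191+88)/(342)
= 279/342 = 81.58%

81.58%


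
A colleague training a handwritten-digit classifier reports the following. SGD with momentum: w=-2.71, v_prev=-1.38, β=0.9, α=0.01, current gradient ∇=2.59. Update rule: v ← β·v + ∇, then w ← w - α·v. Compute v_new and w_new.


v_new = 0.9·-1.38 + 2.59 = -1.242 + 2.59 = 1.348
w_new = -2.71 - 0.01·1.348 = -2.71 - 0.01348 = -2.72348

v_new=1.348, w_new=-2.72348


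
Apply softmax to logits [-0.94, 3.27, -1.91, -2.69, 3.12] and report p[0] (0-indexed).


Exponentials: e^-0.94=0.3906, e^3.27=26.3113, e^-1.91=0.1481, e^-2.69=0.0679, e^3.12=22.6464
Sum = 49.5643
Softmax = [0.0079, 0.5309, 0.003, 0.0014, 0.4569]
p[0] = 0.3906/49.5643 = 0.0079

0.0079


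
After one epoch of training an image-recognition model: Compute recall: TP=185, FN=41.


Recall = TP/(TP+FN)
= 185/(185+41)
= 185/226 = 81.86%

81.86%


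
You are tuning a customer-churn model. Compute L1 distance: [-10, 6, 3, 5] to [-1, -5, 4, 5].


d = |-10+ 1| + |6+ 5| + |3-4| + |5-5|
  = 9 + 11 + 1 + 0
  = 21

21


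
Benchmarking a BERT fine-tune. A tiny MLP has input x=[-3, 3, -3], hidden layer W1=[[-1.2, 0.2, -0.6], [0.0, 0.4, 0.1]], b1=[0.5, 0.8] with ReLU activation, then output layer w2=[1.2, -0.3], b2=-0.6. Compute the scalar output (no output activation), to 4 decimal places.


z1[0] = (-1.2)·(-3) + (0.2)·(3) + (-0.6)·(-3) + 0.5 = 6.5
z1[1] = (0.0)·(-3) + (0.4)·(3) + (0.1)·(-3) + 0.8 = 1.7
h = ReLU(z1) = [6.5, 1.7]
output = (1.2)·(6.5) + (-0.3)·(1.7) - 0.6 = 6.69

6.69


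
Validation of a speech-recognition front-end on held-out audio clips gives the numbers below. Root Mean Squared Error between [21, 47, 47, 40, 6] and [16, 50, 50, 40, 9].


MSE = 52/5 = 10.4
RMSE = √(52/5) = 3.2249

3.2249


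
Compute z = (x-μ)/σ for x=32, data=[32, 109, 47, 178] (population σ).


μ = 91.5, σ = 57.6823
z = (32 - 91.5)/57.6823 = -1.0315

-1.0315


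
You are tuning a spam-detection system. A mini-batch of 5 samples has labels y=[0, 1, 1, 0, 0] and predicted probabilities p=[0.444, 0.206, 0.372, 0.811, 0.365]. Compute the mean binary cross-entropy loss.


L[0] = -ln(1-0.444) = -ln(0.556) = 0.587
L[1] = -ln(0.206) = 1.5799
L[2] = -ln(0.372) = 0.9889
L[3] = -ln(1-0.811) = -ln(0.189) = 1.666
L[4] = -ln(1-0.365) = -ln(0.635) = 0.4541
mean = (0.587 + 1.5799 + 0.9889 + 1.666 + 0.4541)/5 = 1.0552

1.0552


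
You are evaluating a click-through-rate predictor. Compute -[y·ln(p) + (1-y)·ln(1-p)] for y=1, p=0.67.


BCE = -[y·ln(p) + (1-y)·ln(1-p)]
= -1·ln(0.67) - 0
= -ln(0.67) = 0.4005

0.4005


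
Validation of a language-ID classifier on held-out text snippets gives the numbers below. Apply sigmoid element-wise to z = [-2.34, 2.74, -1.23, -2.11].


σ(-2.34) = 1/(1+e^2.34) = 0.0879
σ(2.74) = 1/(1+e^-2.74) = 0.9393
σ(-1.23) = 1/(1+e^1.23) = 0.2262
σ(-2.11) = 1/(1+e^2.11) = 0.1081
result = [0.0879, 0.9393, 0.2262, 0.1081]

[0.0879, 0.9393, 0.2262, 0.1081]


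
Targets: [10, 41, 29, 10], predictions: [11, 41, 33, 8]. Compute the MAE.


Absolute errors: |10-11|=1, |41-41|=0, |29-33|=4, |10-8|=2
Sum = 7
MAE = 7/4 = 7/4

7/4


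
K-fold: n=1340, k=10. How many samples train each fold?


Fold size = 1340/10 = 134
Training per fold = 1340 - 134 = 1206

1206


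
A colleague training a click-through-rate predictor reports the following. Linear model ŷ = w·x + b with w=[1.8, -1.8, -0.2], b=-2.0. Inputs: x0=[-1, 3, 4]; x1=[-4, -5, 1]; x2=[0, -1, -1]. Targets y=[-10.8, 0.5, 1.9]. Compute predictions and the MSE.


ŷ0 = (1.8)·(-1) + (-1.8)·(3) + (-0.2)·(4) - 2.0 = -10.0
ŷ1 = (1.8)·(-4) + (-1.8)·(-5) + (-0.2)·(1) - 2.0 = -0.4
ŷ2 = (1.8)·(0) + (-1.8)·(-1) + (-0.2)·(-1) - 2.0 = 0.0
errors² = [0.64, 0.81, 3.61]
MSE = 5.0600/3 = 1.6867

1.6867


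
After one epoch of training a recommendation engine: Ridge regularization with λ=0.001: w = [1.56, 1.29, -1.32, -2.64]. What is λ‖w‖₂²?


‖w‖₂² = (1.56)² + (1.29)² + (-1.32)² + (-2.64)²
     = 2.4336 + 1.6641 + 1.7424 + 6.9696
     = 12.8097
λ·‖w‖₂² = 0.001·12.8097 = 0.01281

0.01281


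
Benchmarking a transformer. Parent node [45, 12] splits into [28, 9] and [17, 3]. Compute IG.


Parent = [45, 12], H_parent = 0.7425
H_left = 0.8004 (n=37), H_right = 0.6098 (n=20)
H_children = (37/57)·0.8004 + (20/57)·0.6098 = 0.7335
IG = 0.7425 - 0.7335 = 0.009

0.009


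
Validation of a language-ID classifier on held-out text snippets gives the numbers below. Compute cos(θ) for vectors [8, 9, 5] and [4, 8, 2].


A·B = 8·4 + 9·8 + 5·2 = 114
‖A‖ = √170 = 13.0384, ‖B‖ = √84 = 9.1652
cos = 114/(√170·√84) = 114/√14280 = 0.954

0.954


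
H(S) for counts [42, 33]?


Probabilities: [42/75, 33/75] ≈ [0.56, 0.44]
H = -((42/75)·log₂(42/75) + (33/75)·log₂(33/75))
  = 0.9896 bits

0.9896 bits


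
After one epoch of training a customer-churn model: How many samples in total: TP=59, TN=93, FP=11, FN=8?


Total = TP + TN + FP + FN
= 59 + 93 + 11 + 8
= 171
(Predicted positive: 70, predicted negative: 101)

171


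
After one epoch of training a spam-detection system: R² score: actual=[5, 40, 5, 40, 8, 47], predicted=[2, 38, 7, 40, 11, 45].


ȳ = 24.1667
SS_res = Σ(y-ŷ)² = 30
SS_tot = Σ(y-ȳ)² = 2018.83
R² = 1 - SS_res/SS_tot = 1 - 0.0149 = 0.9851

0.9851


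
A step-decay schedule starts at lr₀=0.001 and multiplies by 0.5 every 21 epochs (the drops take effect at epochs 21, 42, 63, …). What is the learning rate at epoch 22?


n_drops = ⌊22/21⌋ = 1
lr = 0.001·0.5^1 = 0.001·0.5 = 0.0005

0.0005


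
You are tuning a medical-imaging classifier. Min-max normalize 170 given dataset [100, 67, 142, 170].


min=67, max=170
(170-67)/(170-67) = 103/103 = 1.0

1.0


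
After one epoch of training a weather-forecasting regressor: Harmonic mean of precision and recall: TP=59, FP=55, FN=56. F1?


Precision = 59/114 = 0.5175
Recall = 59/115 = 0.513
F1 = 2·P·R/(P+R) = 2·TP/(2·TP+FP+FN) = 118/(118+55+56) = 118/229 = 0.5153

0.5153


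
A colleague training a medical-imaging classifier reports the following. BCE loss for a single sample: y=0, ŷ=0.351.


BCE = -[y·ln(p) + (1-y)·ln(1-p)]
= -0 - 1·ln(1-0.351)
= -ln(0.649) = 0.4323

0.4323


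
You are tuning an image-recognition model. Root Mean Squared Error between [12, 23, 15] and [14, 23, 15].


MSE = 4/3 = 1.3333
RMSE = √(4/3) = 1.1547

1.1547


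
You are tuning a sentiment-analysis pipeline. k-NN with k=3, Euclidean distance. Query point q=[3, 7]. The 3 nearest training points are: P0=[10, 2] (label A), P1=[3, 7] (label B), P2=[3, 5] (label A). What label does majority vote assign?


d(q,P0) = 8.6023  (label A)
d(q,P1) = 0.0  (label B)
d(q,P2) = 2.0  (label A)
Votes: A=2, B=1
Majority → A

A


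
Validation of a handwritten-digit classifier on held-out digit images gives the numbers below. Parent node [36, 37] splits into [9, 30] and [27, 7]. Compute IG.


Parent = [36, 37], H_parent = 0.9999
H_left = 0.7793 (n=39), H_right = 0.7335 (n=34)
H_children = (39/73)·0.7793 + (34/73)·0.7335 = 0.758
IG = 0.9999 - 0.758 = 0.2419

0.2419


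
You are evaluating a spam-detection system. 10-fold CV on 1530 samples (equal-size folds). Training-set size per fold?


Fold size = 1530/10 = 153
Training per fold = 1530 - 153 = 1377

1377


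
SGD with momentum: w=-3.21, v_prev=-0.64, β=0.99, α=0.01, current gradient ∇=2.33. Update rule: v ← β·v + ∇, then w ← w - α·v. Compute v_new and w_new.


v_new = 0.99·-0.64 + 2.33 = -0.6336 + 2.33 = 1.6964
w_new = -3.21 - 0.01·1.6964 = -3.21 - 0.016964 = -3.226964

v_new=1.6964, w_new=-3.226964


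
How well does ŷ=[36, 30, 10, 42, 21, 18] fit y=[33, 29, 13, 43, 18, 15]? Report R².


ȳ = 25.1667
SS_res = Σ(y-ŷ)² = 38
SS_tot = Σ(y-ȳ)² = 696.83
R² = 1 - SS_res/SS_tot = 1 - 0.0545 = 0.9455

0.9455


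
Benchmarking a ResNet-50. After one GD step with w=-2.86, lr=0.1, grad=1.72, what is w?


w_new = w - α·∇
= -2.86 - 0.1·1.72
= -2.86 - 0.172
= -3.032

-3.032


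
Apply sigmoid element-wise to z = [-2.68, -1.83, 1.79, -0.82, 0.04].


σ(-2.68) = 1/(1+e^2.68) = 0.0642
σ(-1.83) = 1/(1+e^1.83) = 0.1382
σ(1.79) = 1/(1+e^-1.79) = 0.8569
σ(-0.82) = 1/(1+e^0.82) = 0.3058
σ(0.04) = 1/(1+e^-0.04) = 0.51
result = [0.0642, 0.1382, 0.8569, 0.3058, 0.51]

[0.0642, 0.1382, 0.8569, 0.3058, 0.51]


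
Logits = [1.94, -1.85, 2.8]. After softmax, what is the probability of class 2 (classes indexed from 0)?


Exponentials: e^1.94=6.9588, e^-1.85=0.1572, e^2.8=16.4446
Sum = 23.5606
Softmax = [0.2954, 0.0067, 0.698]
p[2] = 16.4446/23.5606 = 0.698

0.698


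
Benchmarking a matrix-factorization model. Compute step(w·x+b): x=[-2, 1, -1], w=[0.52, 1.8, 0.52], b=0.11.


z = (-2)·(0.52) + (1)·(1.8) + (-1)·(0.52) + 0.11
  = 0.35
step(z) = 1 (z≥0)

1


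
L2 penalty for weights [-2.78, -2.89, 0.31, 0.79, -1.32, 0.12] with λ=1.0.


‖w‖₂² = (-2.78)² + (-2.89)² + (0.31)² + (0.79)² + (-1.32)² + (0.12)²
     = 7.7284 + 8.3521 + 0.0961 + 0.6241 + 1.7424 + 0.0144
     = 18.5575
λ·‖w‖₂² = 1.0·18.5575 = 18.5575

18.5575


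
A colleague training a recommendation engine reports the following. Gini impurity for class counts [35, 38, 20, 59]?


Probabilities: [35/152, 38/152, 20/152, 59/152] ≈ [0.2303, 0.25, 0.1316, 0.3882]
Σpᵢ² = (1225 + 1444 + 400 + 3481)/152² = 6550/23104
Gini = 1 - Σpᵢ² = 1 - 6550/23104 = 0.7165

0.7165


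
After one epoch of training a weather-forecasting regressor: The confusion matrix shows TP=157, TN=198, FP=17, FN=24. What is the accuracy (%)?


Accuracy = (TP+TN)/(TP+TN+FP+FN)
= (157+198)/(396)
= 355/396 = 89.65%

89.65%


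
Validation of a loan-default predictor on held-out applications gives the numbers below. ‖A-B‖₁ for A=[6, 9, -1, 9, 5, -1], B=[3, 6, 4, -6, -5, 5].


d = |6-3| + |9-6| + |-1-4| + |9+ 6| + |5+ 5| + |-1-5|
  = 3 + 3 + 5 + 15 + 10 + 6
  = 42

42


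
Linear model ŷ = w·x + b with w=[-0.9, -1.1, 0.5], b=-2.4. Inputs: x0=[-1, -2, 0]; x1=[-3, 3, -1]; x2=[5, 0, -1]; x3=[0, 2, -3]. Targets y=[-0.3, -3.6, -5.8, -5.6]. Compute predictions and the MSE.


ŷ0 = (-0.9)·(-1) + (-1.1)·(-2) + (0.5)·(0) - 2.4 = 0.7
ŷ1 = (-0.9)·(-3) + (-1.1)·(3) + (0.5)·(-1) - 2.4 = -3.5
ŷ2 = (-0.9)·(5) + (-1.1)·(0) + (0.5)·(-1) - 2.4 = -7.4
ŷ3 = (-0.9)·(0) + (-1.1)·(2) + (0.5)·(-3) - 2.4 = -6.1
errors² = [1.0, 0.01, 2.56, 0.25]
MSE = 3.8200/4 = 0.955

0.955


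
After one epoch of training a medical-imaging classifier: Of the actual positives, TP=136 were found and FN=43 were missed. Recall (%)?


Recall = TP/(TP+FN)
= 136/(136+43)
= 136/179 = 75.98%

75.98%


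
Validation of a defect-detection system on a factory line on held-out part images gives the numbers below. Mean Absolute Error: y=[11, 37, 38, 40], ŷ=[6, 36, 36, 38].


Absolute errors: |11-6|=5, |37-36|=1, |38-36|=2, |40-38|=2
Sum = 10
MAE = 10/4 = 5/2

5/2


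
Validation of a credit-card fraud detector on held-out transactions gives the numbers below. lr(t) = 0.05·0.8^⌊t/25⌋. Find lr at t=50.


n_drops = ⌊50/25⌋ = 2
lr = 0.05·0.8^2 = 0.05·0.64 = 0.032

0.032


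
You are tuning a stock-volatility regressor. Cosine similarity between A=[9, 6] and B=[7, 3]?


A·B = 9·7 + 6·3 = 81
‖A‖ = √117 = 10.8167, ‖B‖ = √58 = 7.6158
cos = 81/(√117·√58) = 81/√6786 = 0.9833

0.9833


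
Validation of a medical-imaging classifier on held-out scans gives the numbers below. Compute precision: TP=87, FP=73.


Precision = TP/(TP+FP)
= 87/(87+73)
= 87/160 = 54.37%

54.37%


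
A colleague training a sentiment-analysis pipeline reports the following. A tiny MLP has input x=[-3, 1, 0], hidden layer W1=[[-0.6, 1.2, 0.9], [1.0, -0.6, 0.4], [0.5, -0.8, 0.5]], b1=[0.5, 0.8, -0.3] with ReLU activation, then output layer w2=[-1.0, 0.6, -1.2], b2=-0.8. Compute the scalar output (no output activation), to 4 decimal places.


z1[0] = (-0.6)·(-3) + (1.2)·(1) + (0.9)·(0) + 0.5 = 3.5
z1[1] = (1.0)·(-3) + (-0.6)·(1) + (0.4)·(0) + 0.8 = -2.8
z1[2] = (0.5)·(-3) + (-0.8)·(1) + (0.5)·(0) - 0.3 = -2.6
h = ReLU(z1) = [3.5, 0.0, 0.0]
output = (-1.0)·(3.5) + (0.6)·(0.0) + (-1.2)·(0.0) - 0.8 = -4.3

-4.3


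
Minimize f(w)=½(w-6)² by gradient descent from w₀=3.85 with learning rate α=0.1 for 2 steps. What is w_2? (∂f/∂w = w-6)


step 1: grad = 3.85-6 = -2.15; w = 3.85 - 0.1·(-2.15) = 4.065
step 2: grad = 4.065-6 = -1.935; w = 4.065 - 0.1·(-1.935) = 4.2585

4.2585


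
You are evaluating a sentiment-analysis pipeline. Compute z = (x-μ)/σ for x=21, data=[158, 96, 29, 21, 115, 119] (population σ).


μ = 89.6667, σ = 49.3412
z = (21 - 89.6667)/49.3412 = -1.3917

-1.3917


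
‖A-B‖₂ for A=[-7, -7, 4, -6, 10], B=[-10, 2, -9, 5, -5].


d = √((-7+ 10)² + (-7-2)² + (4+ 9)² + (-6-5)² + (10+ 5)²)
  = √(9 + 81 + 169 + 121 + 225)
  = √605 = 24.5967

24.5967


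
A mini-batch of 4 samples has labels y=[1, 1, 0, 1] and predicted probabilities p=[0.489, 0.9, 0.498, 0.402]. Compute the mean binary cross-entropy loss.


L[0] = -ln(0.489) = 0.7154
L[1] = -ln(0.9) = 0.1054
L[2] = -ln(1-0.498) = -ln(0.502) = 0.6892
L[3] = -ln(0.402) = 0.9113
mean = (0.7154 + 0.1054 + 0.6892 + 0.9113)/4 = 0.6053

0.6053


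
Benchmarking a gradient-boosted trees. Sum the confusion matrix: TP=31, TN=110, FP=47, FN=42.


Total = TP + TN + FP + FN
= 31 + 110 + 47 + 42
= 230
(Predicted positive: 78, predicted negative: 152)

230


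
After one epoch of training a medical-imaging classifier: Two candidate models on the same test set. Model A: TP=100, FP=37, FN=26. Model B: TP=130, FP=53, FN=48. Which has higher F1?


Model A: P=100/137=0.7299, R=100/126=0.7937, F1=2PR/(P+R)=2TP/(2TP+FP+FN)=200/263=0.7605
Model B: P=130/183=0.7104, R=130/178=0.7303, F1=2PR/(P+R)=2TP/(2TP+FP+FN)=260/361=0.7202
0.7605 > 0.7202 → Model A

Model A


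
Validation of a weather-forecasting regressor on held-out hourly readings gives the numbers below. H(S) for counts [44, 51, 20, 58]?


Probabilities: [44/173, 51/173, 20/173, 58/173] ≈ [0.2543, 0.2948, 0.1156, 0.3353]
H = -((44/173)·log₂(44/173) + (51/173)·log₂(51/173) + (20/173)·log₂(20/173) + (58/173)·log₂(58/173))
  = 1.9103 bits

1.9103 bits


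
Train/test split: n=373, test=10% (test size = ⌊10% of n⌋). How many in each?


Test = ⌊373·10/100⌋ = 37
Train = 373 - 37 = 336

Train: 336, Test: 37


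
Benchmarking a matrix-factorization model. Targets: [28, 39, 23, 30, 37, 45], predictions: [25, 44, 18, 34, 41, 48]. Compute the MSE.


Squared errors: (28-25)²=9, (39-44)²=25, (23-18)²=25, (30-34)²=16, (37-41)²=16, (45-48)²=9
Sum = 100
MSE = 100/6 = 50/3

50/3


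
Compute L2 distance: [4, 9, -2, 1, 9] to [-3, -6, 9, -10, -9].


d = √((4+ 3)² + (9+ 6)² + (-2-9)² + (1+ 10)² + (9+ 9)²)
  = √(49 + 225 + 121 + 121 + 324)
  = √840 = 28.9828

28.9828


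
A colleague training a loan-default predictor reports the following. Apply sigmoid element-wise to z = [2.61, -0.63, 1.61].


σ(2.61) = 1/(1+e^-2.61) = 0.9315
σ(-0.63) = 1/(1+e^0.63) = 0.3475
σ(1.61) = 1/(1+e^-1.61) = 0.8334
result = [0.9315, 0.3475, 0.8334]

[0.9315, 0.3475, 0.8334]


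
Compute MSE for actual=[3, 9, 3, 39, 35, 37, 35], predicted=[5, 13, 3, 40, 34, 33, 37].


Squared errors: (3-5)²=4, (9-13)²=16, (3-3)²=0, (39-40)²=1, (35-34)²=1, (37-33)²=16, (35-37)²=4
Sum = 42
MSE = 42/7 = 6

6


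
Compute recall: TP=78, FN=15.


Recall = TP/(TP+FN)
= 78/(78+15)
= 78/93 = 83.87%

83.87%


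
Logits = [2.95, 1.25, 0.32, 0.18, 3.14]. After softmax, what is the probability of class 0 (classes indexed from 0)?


Exponentials: e^2.95=19.106, e^1.25=3.4903, e^0.32=1.3771, e^0.18=1.1972, e^3.14=23.1039
Sum = 48.2745
Softmax = [0.3958, 0.0723, 0.0285, 0.0248, 0.4786]
p[0] = 19.106/48.2745 = 0.3958

0.3958


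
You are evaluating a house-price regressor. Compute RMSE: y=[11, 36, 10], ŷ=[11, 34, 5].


MSE = 29/3 = 9.6667
RMSE = √(29/3) = 3.1091

3.1091


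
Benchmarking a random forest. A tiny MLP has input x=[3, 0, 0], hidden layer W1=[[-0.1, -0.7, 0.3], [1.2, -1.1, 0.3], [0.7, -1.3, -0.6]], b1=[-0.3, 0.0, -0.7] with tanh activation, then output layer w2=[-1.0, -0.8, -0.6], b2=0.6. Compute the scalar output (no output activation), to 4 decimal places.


z1[0] = (-0.1)·(3) + (-0.7)·(0) + (0.3)·(0) - 0.3 = -0.6
z1[1] = (1.2)·(3) + (-1.1)·(0) + (0.3)·(0) + 0.0 = 3.6
z1[2] = (0.7)·(3) + (-1.3)·(0) + (-0.6)·(0) - 0.7 = 1.4
h = tanh(z1) = [-0.537, 0.9985, 0.8854]
output = (-1.0)·(-0.537) + (-0.8)·(0.9985) + (-0.6)·(0.8854) + 0.6 = -0.193

-0.193


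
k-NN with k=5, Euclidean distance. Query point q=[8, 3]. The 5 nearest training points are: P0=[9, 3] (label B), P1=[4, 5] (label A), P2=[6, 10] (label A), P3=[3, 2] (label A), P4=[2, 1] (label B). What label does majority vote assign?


d(q,P0) = 1.0  (label B)
d(q,P1) = 4.4721  (label A)
d(q,P2) = 7.2801  (label A)
d(q,P3) = 5.099  (label A)
d(q,P4) = 6.3246  (label B)
Votes: A=3, B=2
Majority → A

A


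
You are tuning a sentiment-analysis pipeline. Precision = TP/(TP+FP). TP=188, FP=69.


Precision = TP/(TP+FP)
= 188/(188+69)
= 188/257 = 73.15%

73.15%


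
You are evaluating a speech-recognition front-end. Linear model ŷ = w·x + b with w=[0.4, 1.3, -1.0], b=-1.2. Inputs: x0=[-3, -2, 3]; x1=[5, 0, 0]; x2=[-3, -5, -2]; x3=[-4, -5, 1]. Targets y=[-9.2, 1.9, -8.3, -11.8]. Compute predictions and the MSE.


ŷ0 = (0.4)·(-3) + (1.3)·(-2) + (-1.0)·(3) - 1.2 = -8.0
ŷ1 = (0.4)·(5) + (1.3)·(0) + (-1.0)·(0) - 1.2 = 0.8
ŷ2 = (0.4)·(-3) + (1.3)·(-5) + (-1.0)·(-2) - 1.2 = -6.9
ŷ3 = (0.4)·(-4) + (1.3)·(-5) + (-1.0)·(1) - 1.2 = -10.3
errors² = [1.44, 1.21, 1.96, 2.25]
MSE = 6.8600/4 = 1.715

1.715


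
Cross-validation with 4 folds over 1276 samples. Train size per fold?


Fold size = 1276/4 = 319
Training per fold = 1276 - 319 = 957

957


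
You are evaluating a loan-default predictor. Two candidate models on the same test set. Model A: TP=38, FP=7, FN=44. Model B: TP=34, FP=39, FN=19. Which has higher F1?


Model A: P=38/45=0.8444, R=38/82=0.4634, F1=2PR/(P+R)=2TP/(2TP+FP+FN)=76/127=0.5984
Model B: P=34/73=0.4658, R=34/53=0.6415, F1=2PR/(P+R)=2TP/(2TP+FP+FN)=68/126=0.5397
0.5984 > 0.5397 → Model A

Model A


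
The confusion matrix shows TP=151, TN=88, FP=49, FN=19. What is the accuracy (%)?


Accuracy = (TP+TN)/(TP+TN+FP+FN)
= (151+88)/(307)
= 239/307 = 77.85%

77.85%


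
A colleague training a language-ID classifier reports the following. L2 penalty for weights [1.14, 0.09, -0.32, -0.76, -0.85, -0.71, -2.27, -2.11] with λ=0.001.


‖w‖₂² = (1.14)² + (0.09)² + (-0.32)² + (-0.76)² + (-0.85)² + (-0.71)² + (-2.27)² + (-2.11)²
     = 1.2996 + 0.0081 + 0.1024 + 0.5776 + 0.7225 + 0.5041 + 5.1529 + 4.4521
     = 12.8193
λ·‖w‖₂² = 0.001·12.8193 = 0.012819

0.012819


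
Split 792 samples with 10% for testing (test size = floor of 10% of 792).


Test = ⌊792·10/100⌋ = 79
Train = 792 - 79 = 713

Train: 713, Test: 79


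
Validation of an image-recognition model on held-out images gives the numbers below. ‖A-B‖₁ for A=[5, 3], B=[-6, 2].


d = |5+ 6| + |3-2|
  = 11 + 1
  = 12

12


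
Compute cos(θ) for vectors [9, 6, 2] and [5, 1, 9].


A·B = 9·5 + 6·1 + 2·9 = 69
‖A‖ = √121 = 11, ‖B‖ = √107 = 10.3441
cos = 69/(√121·√107) = 69/√12947 = 0.6064

0.6064


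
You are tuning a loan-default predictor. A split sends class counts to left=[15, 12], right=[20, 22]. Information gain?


Parent = [35, 34], H_parent = 0.9998
H_left = 0.9911 (n=27), H_right = 0.9984 (n=42)
H_children = (27/69)·0.9911 + (42/69)·0.9984 = 0.9955
IG = 0.9998 - 0.9955 = 0.0043

0.0043


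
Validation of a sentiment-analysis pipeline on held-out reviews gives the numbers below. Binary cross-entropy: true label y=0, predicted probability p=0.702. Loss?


BCE = -[y·ln(p) + (1-y)·ln(1-p)]
= -0 - 1·ln(1-0.702)
= -ln(0.298) = 1.2107

1.2107


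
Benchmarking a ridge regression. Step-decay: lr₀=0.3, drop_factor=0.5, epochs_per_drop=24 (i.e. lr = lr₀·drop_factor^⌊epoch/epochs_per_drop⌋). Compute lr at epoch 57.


n_drops = ⌊57/24⌋ = 2
lr = 0.3·0.5^2 = 0.3·0.25 = 0.075

0.075


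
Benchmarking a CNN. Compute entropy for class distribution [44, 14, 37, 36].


Probabilities: [44/131, 14/131, 37/131, 36/131] ≈ [0.3359, 0.1069, 0.2824, 0.2748]
H = -((44/131)·log₂(44/131) + (14/131)·log₂(14/131) + (37/131)·log₂(37/131) + (36/131)·log₂(36/131))
  = 1.9007 bits

1.9007 bits


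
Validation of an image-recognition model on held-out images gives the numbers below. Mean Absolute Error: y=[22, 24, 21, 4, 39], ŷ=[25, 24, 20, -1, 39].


Absolute errors: |22-25|=3, |24-24|=0, |21-20|=1, |4+ 1|=5, |39-39|=0
Sum = 9
MAE = 9/5 = 9/5

9/5


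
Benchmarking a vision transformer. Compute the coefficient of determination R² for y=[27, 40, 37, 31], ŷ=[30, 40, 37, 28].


ȳ = 33.75
SS_res = Σ(y-ŷ)² = 18
SS_tot = Σ(y-ȳ)² = 102.75
R² = 1 - SS_res/SS_tot = 1 - 0.1752 = 0.8248

0.8248


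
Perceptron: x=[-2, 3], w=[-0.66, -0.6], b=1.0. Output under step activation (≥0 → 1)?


z = (-2)·(-0.66) + (3)·(-0.6) + 1.0
  = 0.52
step(z) = 1 (z≥0)

1


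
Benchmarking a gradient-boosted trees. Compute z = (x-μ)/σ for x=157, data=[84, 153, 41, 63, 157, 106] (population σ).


μ = 100.6667, σ = 43.1998
z = (157 - 100.6667)/43.1998 = 1.304

1.304


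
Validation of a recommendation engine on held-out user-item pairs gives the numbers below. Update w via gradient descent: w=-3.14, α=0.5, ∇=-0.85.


w_new = w - α·∇
= -3.14 - 0.5·-0.85
= -3.14 + 0.425
= -2.715

-2.715


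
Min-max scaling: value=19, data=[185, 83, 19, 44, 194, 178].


min=19, max=194
(19-19)/(194-19) = 0/175 = 0.0

0.0


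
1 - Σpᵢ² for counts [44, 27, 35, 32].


Probabilities: [44/138, 27/138, 35/138, 32/138] ≈ [0.3188, 0.1957, 0.2536, 0.2319]
Σpᵢ² = (1936 + 729 + 1225 + 1024)/138² = 4914/19044
Gini = 1 - Σpᵢ² = 1 - 4914/19044 = 0.742

0.742


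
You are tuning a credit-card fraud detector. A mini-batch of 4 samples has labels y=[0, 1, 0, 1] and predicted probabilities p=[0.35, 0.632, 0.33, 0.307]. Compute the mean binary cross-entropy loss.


L[0] = -ln(1-0.35) = -ln(0.65) = 0.4308
L[1] = -ln(0.632) = 0.4589
L[2] = -ln(1-0.33) = -ln(0.67) = 0.4005
L[3] = -ln(0.307) = 1.1809
mean = (0.4308 + 0.4589 + 0.4005 + 1.1809)/4 = 0.6178

0.6178


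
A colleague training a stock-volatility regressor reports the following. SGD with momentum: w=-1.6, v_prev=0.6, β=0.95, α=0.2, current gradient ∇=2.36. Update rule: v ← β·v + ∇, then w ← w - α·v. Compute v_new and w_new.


v_new = 0.95·0.6 + 2.36 = 0.57 + 2.36 = 2.93
w_new = -1.6 - 0.2·2.93 = -1.6 - 0.586 = -2.186

v_new=2.93, w_new=-2.186


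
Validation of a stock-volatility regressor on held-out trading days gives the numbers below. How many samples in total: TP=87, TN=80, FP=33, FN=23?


Total = TP + TN + FP + FN
= 87 + 80 + 33 + 23
= 223
(Predicted positive: 120, predicted negative: 103)

223


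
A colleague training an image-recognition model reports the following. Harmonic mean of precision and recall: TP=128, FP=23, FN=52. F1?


Precision = 128/151 = 0.8477
Recall = 128/180 = 0.7111
F1 = 2·P·R/(P+R) = 2·TP/(2·TP+FP+FN) = 256/(256+23+52) = 256/331 = 0.7734

0.7734


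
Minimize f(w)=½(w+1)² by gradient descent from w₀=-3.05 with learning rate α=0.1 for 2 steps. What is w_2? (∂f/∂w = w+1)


step 1: grad = -3.05+1 = -2.05; w = -3.05 - 0.1·(-2.05) = -2.845
step 2: grad = -2.845+1 = -1.845; w = -2.845 - 0.1·(-1.845) = -2.6605

-2.6605


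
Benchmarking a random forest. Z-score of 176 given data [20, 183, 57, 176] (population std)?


μ = 109, σ = 71.7461
z = (176 - 109)/71.7461 = 0.9338

0.9338


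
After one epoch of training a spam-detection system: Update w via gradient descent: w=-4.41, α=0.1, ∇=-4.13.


w_new = w - α·∇
= -4.41 - 0.1·-4.13
= -4.41 + 0.413
= -3.997

-3.997


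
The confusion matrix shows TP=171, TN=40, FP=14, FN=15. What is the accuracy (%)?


Accuracy = (TP+TN)/(TP+TN+FP+FN)
= (171+40)/(240)
= 211/240 = 87.92%

87.92%


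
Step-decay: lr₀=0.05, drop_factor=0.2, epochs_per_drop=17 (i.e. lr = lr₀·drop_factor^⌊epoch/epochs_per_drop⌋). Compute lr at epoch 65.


n_drops = ⌊65/17⌋ = 3
lr = 0.05·0.2^3 = 0.05·0.008 = 0.0004

0.0004


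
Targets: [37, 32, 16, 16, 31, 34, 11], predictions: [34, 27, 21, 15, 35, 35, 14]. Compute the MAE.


Absolute errors: |37-34|=3, |32-27|=5, |16-21|=5, |16-15|=1, |31-35|=4, |34-35|=1, |11-14|=3
Sum = 22
MAE = 22/7 = 22/7

22/7


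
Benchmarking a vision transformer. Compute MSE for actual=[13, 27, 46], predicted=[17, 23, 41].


Squared errors: (13-17)²=16, (27-23)²=16, (46-41)²=25
Sum = 57
MSE = 57/3 = 19

19


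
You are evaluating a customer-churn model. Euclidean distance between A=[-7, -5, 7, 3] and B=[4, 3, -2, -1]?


d = √((-7-4)² + (-5-3)² + (7+ 2)² + (3+ 1)²)
  = √(121 + 64 + 81 + 16)
  = √282 = 16.7929

16.7929


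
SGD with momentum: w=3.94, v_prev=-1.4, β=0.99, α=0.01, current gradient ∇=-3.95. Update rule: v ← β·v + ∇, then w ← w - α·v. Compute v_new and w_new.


v_new = 0.99·-1.4 - 3.95 = -1.386 - 3.95 = -5.336
w_new = 3.94 - 0.01·-5.336 = 3.94 + 0.05336 = 3.99336

v_new=-5.336, w_new=3.99336


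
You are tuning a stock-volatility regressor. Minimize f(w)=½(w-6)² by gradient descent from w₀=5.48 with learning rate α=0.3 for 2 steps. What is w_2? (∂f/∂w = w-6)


step 1: grad = 5.48-6 = -0.52; w = 5.48 - 0.3·(-0.52) = 5.636
step 2: grad = 5.636-6 = -0.364; w = 5.636 - 0.3·(-0.364) = 5.7452

5.7452


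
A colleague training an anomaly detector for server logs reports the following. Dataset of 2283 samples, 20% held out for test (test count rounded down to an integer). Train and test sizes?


Test = ⌊2283·20/100⌋ = 456
Train = 2283 - 456 = 1827

Train: 1827, Test: 456


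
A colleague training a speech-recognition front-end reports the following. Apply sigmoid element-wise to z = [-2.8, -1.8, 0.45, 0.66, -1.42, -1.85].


σ(-2.8) = 1/(1+e^2.8) = 0.0573
σ(-1.8) = 1/(1+e^1.8) = 0.1419
σ(0.45) = 1/(1+e^-0.45) = 0.6106
σ(0.66) = 1/(1+e^-0.66) = 0.6593
σ(-1.42) = 1/(1+e^1.42) = 0.1947
σ(-1.85) = 1/(1+e^1.85) = 0.1359
result = [0.0573, 0.1419, 0.6106, 0.6593, 0.1947, 0.1359]

[0.0573, 0.1419, 0.6106, 0.6593, 0.1947, 0.1359]


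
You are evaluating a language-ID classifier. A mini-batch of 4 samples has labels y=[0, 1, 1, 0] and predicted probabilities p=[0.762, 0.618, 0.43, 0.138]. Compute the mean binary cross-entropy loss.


L[0] = -ln(1-0.762) = -ln(0.238) = 1.4355
L[1] = -ln(0.618) = 0.4813
L[2] = -ln(0.43) = 0.844
L[3] = -ln(1-0.138) = -ln(0.862) = 0.1485
mean = (1.4355 + 0.4813 + 0.844 + 0.1485)/4 = 0.7273

0.7273


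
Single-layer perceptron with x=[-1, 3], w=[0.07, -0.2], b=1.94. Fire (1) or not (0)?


z = (-1)·(0.07) + (3)·(-0.2) + 1.94
  = 1.27
step(z) = 1 (z≥0)

1


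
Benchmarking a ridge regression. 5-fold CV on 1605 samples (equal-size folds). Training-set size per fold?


Fold size = 1605/5 = 321
Training per fold = 1605 - 321 = 1284

1284


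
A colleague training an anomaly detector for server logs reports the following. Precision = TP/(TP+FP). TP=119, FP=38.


Precision = TP/(TP+FP)
= 119/(119+38)
= 119/157 = 75.8%

75.8%


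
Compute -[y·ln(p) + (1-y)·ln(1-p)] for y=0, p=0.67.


BCE = -[y·ln(p) + (1-y)·ln(1-p)]
= -0 - 1·ln(1-0.67)
= -ln(0.33) = 1.1087

1.1087


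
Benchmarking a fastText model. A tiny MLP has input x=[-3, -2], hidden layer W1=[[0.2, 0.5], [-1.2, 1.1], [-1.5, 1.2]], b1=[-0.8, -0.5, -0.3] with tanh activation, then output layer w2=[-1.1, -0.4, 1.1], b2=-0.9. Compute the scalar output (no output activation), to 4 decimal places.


z1[0] = (0.2)·(-3) + (0.5)·(-2) - 0.8 = -2.4
z1[1] = (-1.2)·(-3) + (1.1)·(-2) - 0.5 = 0.9
z1[2] = (-1.5)·(-3) + (1.2)·(-2) - 0.3 = 1.8
h = tanh(z1) = [-0.9837, 0.7163, 0.9468]
output = (-1.1)·(-0.9837) + (-0.4)·(0.7163) + (1.1)·(0.9468) - 0.9 = 0.937

0.937


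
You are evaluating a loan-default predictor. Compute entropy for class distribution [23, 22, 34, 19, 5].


Probabilities: [23/103, 22/103, 34/103, 19/103, 5/103] ≈ [0.2233, 0.2136, 0.3301, 0.1845, 0.0485]
H = -((23/103)·log₂(23/103) + (22/103)·log₂(22/103) + (34/103)·log₂(34/103) + (19/103)·log₂(19/103) + (5/103)·log₂(5/103))
  = 2.1482 bits

2.1482 bits


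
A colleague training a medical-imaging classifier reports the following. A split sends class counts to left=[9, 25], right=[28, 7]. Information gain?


Parent = [37, 32], H_parent = 0.9962
H_left = 0.8338 (n=34), H_right = 0.7219 (n=35)
H_children = (34/69)·0.8338 + (35/69)·0.7219 = 0.777
IG = 0.9962 - 0.777 = 0.2192

0.2192


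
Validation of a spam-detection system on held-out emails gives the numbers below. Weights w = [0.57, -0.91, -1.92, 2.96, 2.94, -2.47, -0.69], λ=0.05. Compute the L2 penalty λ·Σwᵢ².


‖w‖₂² = (0.57)² + (-0.91)² + (-1.92)² + (2.96)² + (2.94)² + (-2.47)² + (-0.69)²
     = 0.3249 + 0.8281 + 3.6864 + 8.7616 + 8.6436 + 6.1009 + 0.4761
     = 28.8216
λ·‖w‖₂² = 0.05·28.8216 = 1.44108

1.44108


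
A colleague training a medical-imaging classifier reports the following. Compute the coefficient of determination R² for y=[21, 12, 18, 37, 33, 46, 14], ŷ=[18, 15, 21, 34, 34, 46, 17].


ȳ = 25.8571
SS_res = Σ(y-ŷ)² = 46
SS_tot = Σ(y-ȳ)² = 998.86
R² = 1 - SS_res/SS_tot = 1 - 0.0461 = 0.9539

0.9539


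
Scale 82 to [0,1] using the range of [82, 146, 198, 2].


min=2, max=198
(82-2)/(198-2) = 80/196 = 0.4082

0.4082


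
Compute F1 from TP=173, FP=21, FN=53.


Precision = 173/194 = 0.8918
Recall = 173/226 = 0.7655
F1 = 2·P·R/(P+R) = 2·TP/(2·TP+FP+FN) = 346/(346+21+53) = 346/420 = 0.8238

0.8238


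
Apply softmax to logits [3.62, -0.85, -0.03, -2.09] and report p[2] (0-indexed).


Exponentials: e^3.62=37.3376, e^-0.85=0.4274, e^-0.03=0.9704, e^-2.09=0.1237
Sum = 38.8591
Softmax = [0.9608, 0.011, 0.025, 0.0032]
p[2] = 0.9704/38.8591 = 0.025

0.025


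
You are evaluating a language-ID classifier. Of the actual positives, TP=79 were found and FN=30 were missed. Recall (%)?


Recall = TP/(TP+FN)
= 79/(79+30)
= 79/109 = 72.48%

72.48%


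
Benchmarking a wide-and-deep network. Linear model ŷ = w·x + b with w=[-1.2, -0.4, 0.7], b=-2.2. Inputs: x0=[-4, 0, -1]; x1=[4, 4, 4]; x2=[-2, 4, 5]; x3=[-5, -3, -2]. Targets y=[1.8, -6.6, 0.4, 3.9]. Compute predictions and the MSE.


ŷ0 = (-1.2)·(-4) + (-0.4)·(0) + (0.7)·(-1) - 2.2 = 1.9
ŷ1 = (-1.2)·(4) + (-0.4)·(4) + (0.7)·(4) - 2.2 = -5.8
ŷ2 = (-1.2)·(-2) + (-0.4)·(4) + (0.7)·(5) - 2.2 = 2.1
ŷ3 = (-1.2)·(-5) + (-0.4)·(-3) + (0.7)·(-2) - 2.2 = 3.6
errors² = [0.01, 0.64, 2.89, 0.09]
MSE = 3.6300/4 = 0.9075

0.9075


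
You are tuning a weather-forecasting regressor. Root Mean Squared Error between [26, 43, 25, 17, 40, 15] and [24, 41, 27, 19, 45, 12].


MSE = 50/6 = 8.3333
RMSE = √(50/6) = 2.8868

2.8868


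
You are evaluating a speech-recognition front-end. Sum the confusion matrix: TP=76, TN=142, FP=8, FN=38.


Total = TP + TN + FP + FN
= 76 + 142 + 8 + 38
= 264
(Predicted positive: 84, predicted negative: 180)

264


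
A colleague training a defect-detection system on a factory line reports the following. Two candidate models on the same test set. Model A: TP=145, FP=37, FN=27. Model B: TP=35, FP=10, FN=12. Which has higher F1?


Model A: P=145/182=0.7967, R=145/172=0.843, F1=2PR/(P+R)=2TP/(2TP+FP+FN)=290/354=0.8192
Model B: P=35/45=0.7778, R=35/47=0.7447, F1=2PR/(P+R)=2TP/(2TP+FP+FN)=70/92=0.7609
0.8192 > 0.7609 → Model A

Model A


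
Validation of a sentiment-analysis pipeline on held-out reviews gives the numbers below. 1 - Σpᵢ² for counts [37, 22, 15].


Probabilities: [37/74, 22/74, 15/74] ≈ [0.5, 0.2973, 0.2027]
Σpᵢ² = (1369 + 484 + 225)/74² = 2078/5476
Gini = 1 - Σpᵢ² = 1 - 2078/5476 = 0.6205

0.6205


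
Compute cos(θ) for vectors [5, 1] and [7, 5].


A·B = 5·7 + 1·5 = 40
‖A‖ = √26 = 5.099, ‖B‖ = √74 = 8.6023
cos = 40/(√26·√74) = 40/√1924 = 0.9119

0.9119


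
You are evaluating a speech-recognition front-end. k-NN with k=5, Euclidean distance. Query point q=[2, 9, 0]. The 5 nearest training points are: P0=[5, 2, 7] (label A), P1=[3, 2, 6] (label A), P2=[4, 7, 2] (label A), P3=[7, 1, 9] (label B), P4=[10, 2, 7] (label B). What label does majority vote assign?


d(q,P0) = 10.3441  (label A)
d(q,P1) = 9.2736  (label A)
d(q,P2) = 3.4641  (label A)
d(q,P3) = 13.0384  (label B)
d(q,P4) = 12.7279  (label B)
Votes: A=3, B=2
Majority → A

A


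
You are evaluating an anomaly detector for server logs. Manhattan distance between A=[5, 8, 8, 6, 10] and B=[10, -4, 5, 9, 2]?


d = |5-10| + |8+ 4| + |8-5| + |6-9| + |10-2|
  = 5 + 12 + 3 + 3 + 8
  = 31

31


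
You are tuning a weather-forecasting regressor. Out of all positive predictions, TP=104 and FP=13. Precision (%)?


Precision = TP/(TP+FP)
= 104/(104+13)
= 104/117 = 88.89%

88.89%


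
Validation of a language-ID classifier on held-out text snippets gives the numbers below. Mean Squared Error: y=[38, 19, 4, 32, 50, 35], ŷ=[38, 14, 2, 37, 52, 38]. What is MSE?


Squared errors: (38-38)²=0, (19-14)²=25, (4-2)²=4, (32-37)²=25, (50-52)²=4, (35-38)²=9
Sum = 67
MSE = 67/6 = 67/6

67/6


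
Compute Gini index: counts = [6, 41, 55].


Probabilities: [6/102, 41/102, 55/102] ≈ [0.0588, 0.402, 0.5392]
Σpᵢ² = (36 + 1681 + 3025)/102² = 4742/10404
Gini = 1 - Σpᵢ² = 1 - 4742/10404 = 0.5442

0.5442


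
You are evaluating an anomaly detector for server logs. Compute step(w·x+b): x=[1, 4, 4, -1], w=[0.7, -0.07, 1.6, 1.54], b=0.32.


z = (1)·(0.7) + (4)·(-0.07) + (4)·(1.6) + (-1)·(1.54) + 0.32
  = 5.6
step(z) = 1 (z≥0)

1


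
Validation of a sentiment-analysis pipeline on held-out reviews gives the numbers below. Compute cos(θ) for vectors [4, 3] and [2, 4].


A·B = 4·2 + 3·4 = 20
‖A‖ = √25 = 5, ‖B‖ = √20 = 4.4721
cos = 20/(√25·√20) = 20/√500 = 0.8944

0.8944


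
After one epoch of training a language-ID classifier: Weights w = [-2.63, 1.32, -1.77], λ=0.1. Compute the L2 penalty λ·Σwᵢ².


‖w‖₂² = (-2.63)² + (1.32)² + (-1.77)²
     = 6.9169 + 1.7424 + 3.1329
     = 11.7922
λ·‖w‖₂² = 0.1·11.7922 = 1.17922

1.17922


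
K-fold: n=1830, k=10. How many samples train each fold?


Fold size = 1830/10 = 183
Training per fold = 1830 - 183 = 1647

1647


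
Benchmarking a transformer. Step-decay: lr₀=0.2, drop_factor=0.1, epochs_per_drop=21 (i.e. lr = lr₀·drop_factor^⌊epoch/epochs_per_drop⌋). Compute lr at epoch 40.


n_drops = ⌊40/21⌋ = 1
lr = 0.2·0.1^1 = 0.2·0.1 = 0.02

0.02


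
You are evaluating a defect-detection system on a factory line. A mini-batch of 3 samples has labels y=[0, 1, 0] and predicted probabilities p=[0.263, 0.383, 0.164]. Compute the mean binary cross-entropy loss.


L[0] = -ln(1-0.263) = -ln(0.737) = 0.3052
L[1] = -ln(0.383) = 0.9597
L[2] = -ln(1-0.164) = -ln(0.836) = 0.1791
mean = (0.3052 + 0.9597 + 0.1791)/3 = 0.4813

0.4813
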